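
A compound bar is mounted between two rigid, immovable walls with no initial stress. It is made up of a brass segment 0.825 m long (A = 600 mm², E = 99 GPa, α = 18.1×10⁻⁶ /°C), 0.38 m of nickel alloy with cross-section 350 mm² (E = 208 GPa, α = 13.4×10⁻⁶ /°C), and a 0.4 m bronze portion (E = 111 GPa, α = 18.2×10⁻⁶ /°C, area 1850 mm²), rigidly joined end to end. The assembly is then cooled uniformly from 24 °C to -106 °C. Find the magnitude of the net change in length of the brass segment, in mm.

|ΔL| ≈ 0.4 mm

With the walls removed the bar would change length by δ_free = Σ αᵢΔT Lᵢ = 18.1×10⁻⁶×130×825 + 13.4×10⁻⁶×130×380 + 18.2×10⁻⁶×130×400 = 3.55 mm.
The rigid supports impose zero overall length change; the single axial force P common to all segments must satisfy P Σ Lᵢ/(AᵢEᵢ) = δ_free.
The series flexibility is Σ Lᵢ/(AᵢEᵢ) = 825/(600×99×10³) + 380/(350×208×10³) + 400/(1850×111×10³) = 2.106×10⁻⁵ mm/N.
So P = 3.55 / 2.106×10⁻⁵ = 168.6 kN, tensile.
For the brass segment, free thermal change = 18.1×10⁻⁶×130×825 = 1.941 mm and elastic change from P = 168600×825/(600×99×10³) = 2.341 mm; these oppose, so the net change is 0.4 mm (segment lengthens).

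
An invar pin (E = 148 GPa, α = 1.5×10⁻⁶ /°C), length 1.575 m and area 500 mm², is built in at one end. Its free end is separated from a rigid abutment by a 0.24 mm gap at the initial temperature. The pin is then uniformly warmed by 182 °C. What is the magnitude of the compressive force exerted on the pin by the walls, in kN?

P ≈ 8.93 kN

If the wall were absent the pin would grow by αΔT L = 1.5×10⁻⁶ × 182 × 1575 = 0.43 mm.
The gap closes (δ_free > 0.24 mm) and the wall then resists a further 0.43 − 0.24 = 0.19 mm of expansion.
Compatibility: PL/(AE) = 0.19 mm, so σ = P/A = E × (0.19/1575) = 17.85 MPa.
Force on the wall = σA = 17.85 × 500 mm² = 8.926 kN.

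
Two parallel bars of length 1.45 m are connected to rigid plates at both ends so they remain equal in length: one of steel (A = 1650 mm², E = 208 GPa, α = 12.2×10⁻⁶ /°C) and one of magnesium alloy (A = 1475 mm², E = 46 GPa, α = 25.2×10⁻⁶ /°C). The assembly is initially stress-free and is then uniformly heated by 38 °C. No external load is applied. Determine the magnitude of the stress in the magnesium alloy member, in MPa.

σ ≈ 19 MPa (compressive)

The magnesium alloy has the larger α, so on heating it would change length more than the steel if both were free. The rigid plates force a common final length, so the magnesium alloy is put into compression and the steel into tension, with equal and opposite forces P (no external load).
Setting the final lengths equal and cancelling L: (α₁ − α₂)ΔT = P/(A₁E₁) + P/(A₂E₂).
|α₁ − α₂|·ΔT = 13×10⁻⁶ × 38 = 0.000494.
1/(A₁E₁) + 1/(A₂E₂) = 1/(1650×208×10³) + 1/(1475×46×10³) = 1.765×10⁻⁸ N⁻¹.
P = 0.000494 / 1.765×10⁻⁸ = 27990 N = 27.99 kN.
σ_{magnesium alloy} = P/A₂ = 27990/1475 = 18.97 MPa, compressive.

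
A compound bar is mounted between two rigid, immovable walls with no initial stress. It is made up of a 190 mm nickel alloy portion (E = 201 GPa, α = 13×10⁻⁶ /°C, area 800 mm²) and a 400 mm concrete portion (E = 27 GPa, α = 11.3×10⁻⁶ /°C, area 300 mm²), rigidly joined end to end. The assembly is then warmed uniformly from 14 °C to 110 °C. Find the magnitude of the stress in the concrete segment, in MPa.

σ ≈ 44.2 MPa (compressive)

If the supports were absent, the total length change would be Σ αᵢΔT Lᵢ = 13×10⁻⁶×96×190 + 11.3×10⁻⁶×96×400 = 0.671 mm.
Since the ends are fixed, an axial force P builds up, equal in every segment, with P · Σ Lᵢ/(AᵢEᵢ) = δ_free.
Σ Lᵢ/(AᵢEᵢ) = 190/(800×201×10³) + 400/(300×27×10³) = 5.056×10⁻⁵ mm/N.
So P = 0.671 / 5.056×10⁻⁵ = 13.27 kN, compressive.
σ_{concrete} = P / A = 13270 / 300 = 44.24 MPa.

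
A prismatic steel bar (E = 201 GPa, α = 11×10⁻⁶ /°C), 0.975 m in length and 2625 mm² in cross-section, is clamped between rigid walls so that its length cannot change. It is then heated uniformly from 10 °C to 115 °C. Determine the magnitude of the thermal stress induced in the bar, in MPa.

σ ≈ 232 MPa (compressive)

The supports are rigid, so the total axial strain is zero. The restrained thermal strain is ε = αΔT = 11×10⁻⁶ × 105 = 1155×10⁻⁶.
σ = EαΔT = 201×10³ × 11×10⁻⁶ × 105 = 232.2 MPa (compressive; the bar is trying to expand).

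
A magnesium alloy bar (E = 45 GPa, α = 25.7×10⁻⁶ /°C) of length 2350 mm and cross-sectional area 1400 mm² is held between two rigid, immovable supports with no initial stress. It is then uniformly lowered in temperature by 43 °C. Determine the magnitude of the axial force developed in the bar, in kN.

P ≈ 69.6 kN (tensile)

Full restraint means ε = 0, so the stress is σ = EαΔT = 45×10³ × 25.7×10⁻⁶ × 43 = 49.73 MPa.
Axial force P = σA = 49.73 × 1400 = 69620 N = 69.62 kN, tensile.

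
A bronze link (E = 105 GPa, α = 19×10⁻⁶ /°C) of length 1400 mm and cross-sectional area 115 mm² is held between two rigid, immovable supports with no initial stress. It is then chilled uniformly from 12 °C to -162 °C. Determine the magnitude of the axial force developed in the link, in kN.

With zero net strain, σ = E·αΔT = 105 GPa × 19×10⁻⁶ × 174 = 347.1 MPa.
Then P = σA = 347.1 × 115 mm² = 39.92 kN, tensile.

P ≈ 39.9 kN (tensile)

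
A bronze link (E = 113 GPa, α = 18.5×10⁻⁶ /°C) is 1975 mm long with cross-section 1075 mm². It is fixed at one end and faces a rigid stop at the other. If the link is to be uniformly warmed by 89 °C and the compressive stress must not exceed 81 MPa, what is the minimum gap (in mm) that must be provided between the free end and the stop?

g ≈ 1.84 mm

Free expansion if unrestrained: δ_free = αΔT L = 18.5×10⁻⁶ × 89 × 1975 = 3.252 mm.
A stress of 81 MPa corresponds to the wall pushing the link back by σL/E = 81×1975/(113×10³) = 1.416 mm.
The gap must absorb the remainder: g_min = 3.252 − 1.416 = 1.836 mm.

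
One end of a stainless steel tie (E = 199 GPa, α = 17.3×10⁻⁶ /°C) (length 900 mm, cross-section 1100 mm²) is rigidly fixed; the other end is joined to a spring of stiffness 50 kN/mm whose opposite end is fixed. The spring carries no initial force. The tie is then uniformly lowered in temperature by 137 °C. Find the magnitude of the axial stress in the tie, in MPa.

Free thermal contraction: δ_free = αΔT L = 17.3×10⁻⁶ × 137 × 900 = 2.133 mm.
With a force P in the spring, the elastic change of the tie is PL/(AE) and that of the spring is P/k; compatibility requires their sum to equal δ_free.
P [ L/(AE) + 1/k ] = δ_free → P [ 900/(1100×199×10³) + 1/(50×10³) ] = 2.133.
P = 2.133 / 2.411×10⁻⁵ = 88470 N.
σ = P/A = 88470/1100 = 80.43 MPa.

σ ≈ 80.4 MPa (tensile)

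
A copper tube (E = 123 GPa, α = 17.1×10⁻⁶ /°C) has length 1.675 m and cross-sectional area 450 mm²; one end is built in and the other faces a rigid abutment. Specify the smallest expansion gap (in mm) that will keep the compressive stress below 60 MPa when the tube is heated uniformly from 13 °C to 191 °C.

g ≈ 4.28 mm

With no wall the tube would lengthen by αΔT L = 17.1×10⁻⁶ × 178 × 1675 = 5.098 mm.
At the allowable stress the elastic shortening the wall may impose is σL/E = 60 × 1675 / (123×10³) = 0.8171 mm.
So the gap has to take up the difference, g_min = δ_free − σL/E = 5.098 − 0.8171 = 4.281 mm.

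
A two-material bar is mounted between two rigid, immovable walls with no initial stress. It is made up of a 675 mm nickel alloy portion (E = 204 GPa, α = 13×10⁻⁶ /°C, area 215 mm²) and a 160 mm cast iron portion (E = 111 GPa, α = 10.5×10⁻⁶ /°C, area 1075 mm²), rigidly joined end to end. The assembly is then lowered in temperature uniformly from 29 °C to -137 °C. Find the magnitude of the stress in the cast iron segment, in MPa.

Free thermal contraction of the whole bar: Σ αᵢΔT Lᵢ = 13×10⁻⁶×166×675 + 10.5×10⁻⁶×166×160 = 1.736 mm.
Since the ends are fixed, an axial force P builds up, equal in every segment, with P · Σ Lᵢ/(AᵢEᵢ) = δ_free.
The series flexibility is Σ Lᵢ/(AᵢEᵢ) = 675/(215×204×10³) + 160/(1075×111×10³) = 1.673×10⁻⁵ mm/N.
P = 1.736 / 1.673×10⁻⁵ = 103700 N = 103.7 kN, tensile.
σ_{cast iron} = P / A = 103700 / 1075 = 96.5 MPa.

σ ≈ 96.5 MPa (tensile)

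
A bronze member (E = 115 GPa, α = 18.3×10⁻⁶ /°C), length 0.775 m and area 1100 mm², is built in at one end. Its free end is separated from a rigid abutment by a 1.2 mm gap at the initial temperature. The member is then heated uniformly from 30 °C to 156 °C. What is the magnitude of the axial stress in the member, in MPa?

Free thermal elongation = αΔT L = 18.3×10⁻⁶ × 126 × 775 = 1.787 mm.
After closing the 1.2 mm clearance, 1.787 − 1.2 = 0.587 mm of expansion remains to be suppressed by the wall.
That suppressed elongation corresponds to σ = E·Δ/L = 115×10³ × 0.587/775 = 87.1 MPa.

σ ≈ 87.1 MPa (compressive)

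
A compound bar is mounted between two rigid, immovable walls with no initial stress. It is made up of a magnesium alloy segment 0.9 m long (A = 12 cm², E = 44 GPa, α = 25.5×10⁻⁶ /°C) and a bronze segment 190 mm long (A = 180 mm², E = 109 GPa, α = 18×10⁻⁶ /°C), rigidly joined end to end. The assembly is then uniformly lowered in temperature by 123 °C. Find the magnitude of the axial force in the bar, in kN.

If the supports were absent, the total length change would be Σ αᵢΔT Lᵢ = 25.5×10⁻⁶×123×900 + 18×10⁻⁶×123×190 = 3.244 mm.
The rigid supports impose zero overall length change; the single axial force P common to all segments must satisfy P Σ Lᵢ/(AᵢEᵢ) = δ_free.
The series flexibility is Σ Lᵢ/(AᵢEᵢ) = 900/(1200×44×10³) + 190/(180×109×10³) = 2.673×10⁻⁵ mm/N.
So P = 3.244 / 2.673×10⁻⁵ = 121.3 kN, tensile.

P ≈ 121 kN (tensile)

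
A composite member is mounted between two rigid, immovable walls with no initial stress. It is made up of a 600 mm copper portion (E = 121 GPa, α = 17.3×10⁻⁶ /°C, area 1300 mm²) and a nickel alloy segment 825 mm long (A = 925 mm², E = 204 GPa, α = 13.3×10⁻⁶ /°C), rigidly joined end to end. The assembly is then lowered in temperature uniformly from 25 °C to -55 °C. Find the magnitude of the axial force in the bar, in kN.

If the supports were absent, the total length change would be Σ αᵢΔT Lᵢ = 17.3×10⁻⁶×80×600 + 13.3×10⁻⁶×80×825 = 1.708 mm.
Since the ends are fixed, an axial force P builds up, equal in every segment, with P · Σ Lᵢ/(AᵢEᵢ) = δ_free.
Σ Lᵢ/(AᵢEᵢ) = 600/(1300×121×10³) + 825/(925×204×10³) = 8.186×10⁻⁶ mm/N.
Hence P = δ_free / Σ(L/AE) = 1.708/8.186×10⁻⁶ = 208.7 kN (tensile).

P ≈ 209 kN (tensile)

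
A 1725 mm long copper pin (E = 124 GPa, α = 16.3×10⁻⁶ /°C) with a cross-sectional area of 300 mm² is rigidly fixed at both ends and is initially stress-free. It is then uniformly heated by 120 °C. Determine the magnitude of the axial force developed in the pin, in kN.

Full restraint means ε = 0, so the stress is σ = EαΔT = 124×10³ × 16.3×10⁻⁶ × 120 = 242.5 MPa.
P = AEαΔT = 300 × 124×10³ × 16.3×10⁻⁶ × 120 = 72.76 kN (compressive).

P ≈ 72.8 kN (compressive)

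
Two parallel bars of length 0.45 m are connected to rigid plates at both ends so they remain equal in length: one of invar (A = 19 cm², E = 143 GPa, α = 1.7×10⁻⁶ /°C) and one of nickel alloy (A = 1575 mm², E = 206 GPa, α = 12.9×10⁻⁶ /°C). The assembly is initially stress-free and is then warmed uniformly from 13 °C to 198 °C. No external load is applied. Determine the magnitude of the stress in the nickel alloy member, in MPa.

Equilibrium of a rigid end plate with no external load gives equal and opposite internal forces ±P in the two members. Since α_{nickel alloy} > α_{invar}, heating drives the nickel alloy into compression and the invar into tension.
Equating the net (thermal + elastic) strains gives |α₁ − α₂|·ΔT = P·[1/(A₁E₁) + 1/(A₂E₂)].
|α₁ − α₂|·ΔT = 11.2×10⁻⁶ × 185 = 0.002072.
1/(A₁E₁) + 1/(A₂E₂) = 1/(1900×143×10³) + 1/(1575×206×10³) = 6.763×10⁻⁹ N⁻¹.
So P = 0.002072 / 6.763×10⁻⁹ = 306.4 kN.
σ_{nickel alloy} = P/A₂ = 306400/1575 = 194.5 MPa, compressive.

σ ≈ 195 MPa (compressive)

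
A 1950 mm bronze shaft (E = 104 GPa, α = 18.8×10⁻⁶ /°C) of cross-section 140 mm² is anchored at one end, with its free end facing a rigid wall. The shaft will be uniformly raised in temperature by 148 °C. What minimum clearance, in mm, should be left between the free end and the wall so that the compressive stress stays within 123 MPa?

g ≈ 3.12 mm

Free expansion if unrestrained: δ_free = αΔT L = 18.8×10⁻⁶ × 148 × 1950 = 5.426 mm.
A stress of 123 MPa corresponds to the wall pushing the shaft back by σL/E = 123×1950/(104×10³) = 2.306 mm.
The gap must absorb the remainder: g_min = 5.426 − 2.306 = 3.119 mm.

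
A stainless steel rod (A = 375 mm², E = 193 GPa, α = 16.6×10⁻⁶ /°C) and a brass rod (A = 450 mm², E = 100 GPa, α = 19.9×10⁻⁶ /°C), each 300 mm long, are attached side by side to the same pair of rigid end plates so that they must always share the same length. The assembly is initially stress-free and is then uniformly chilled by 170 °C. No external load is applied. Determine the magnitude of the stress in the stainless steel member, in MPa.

Equilibrium of a rigid end plate with no external load gives equal and opposite internal forces ±P in the two members. Since α_{brass} > α_{stainless steel}, cooling drives the brass into tension and the stainless steel into compression.
Setting the final lengths equal and cancelling L: (α₁ − α₂)ΔT = P/(A₁E₁) + P/(A₂E₂).
|α₁ − α₂|·ΔT = 3.3×10⁻⁶ × 170 = 0.000561.
1/(A₁E₁) + 1/(A₂E₂) = 1/(375×193×10³) + 1/(450×100×10³) = 3.604×10⁻⁸ N⁻¹.
P = 0.000561 / 3.604×10⁻⁸ = 15570 N = 15.57 kN.
σ_{stainless steel} = P/A₁ = 15570/375 = 41.51 MPa, compressive.

σ ≈ 41.5 MPa (compressive)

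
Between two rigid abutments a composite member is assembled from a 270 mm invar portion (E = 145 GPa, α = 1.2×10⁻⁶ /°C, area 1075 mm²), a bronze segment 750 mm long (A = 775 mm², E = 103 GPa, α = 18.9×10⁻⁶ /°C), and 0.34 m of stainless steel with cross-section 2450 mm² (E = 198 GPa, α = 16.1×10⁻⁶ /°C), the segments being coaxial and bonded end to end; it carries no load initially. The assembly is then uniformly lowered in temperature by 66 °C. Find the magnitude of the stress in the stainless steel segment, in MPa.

σ ≈ 45.5 MPa (tensile)

If the supports were absent, the total length change would be Σ αᵢΔT Lᵢ = 1.2×10⁻⁶×66×270 + 18.9×10⁻⁶×66×750 + 16.1×10⁻⁶×66×340 = 1.318 mm.
The walls prevent any net length change, so an axial force P (same in every segment) develops. Compatibility: P · Σ Lᵢ/(AᵢEᵢ) = δ_free.
The series flexibility is Σ Lᵢ/(AᵢEᵢ) = 270/(1075×145×10³) + 750/(775×103×10³) + 340/(2450×198×10³) = 1.183×10⁻⁵ mm/N.
P = 1.318 / 1.183×10⁻⁵ = 111400 N = 111.4 kN, tensile.
σ_{stainless steel} = P / A = 111400 / 2450 = 45.49 MPa.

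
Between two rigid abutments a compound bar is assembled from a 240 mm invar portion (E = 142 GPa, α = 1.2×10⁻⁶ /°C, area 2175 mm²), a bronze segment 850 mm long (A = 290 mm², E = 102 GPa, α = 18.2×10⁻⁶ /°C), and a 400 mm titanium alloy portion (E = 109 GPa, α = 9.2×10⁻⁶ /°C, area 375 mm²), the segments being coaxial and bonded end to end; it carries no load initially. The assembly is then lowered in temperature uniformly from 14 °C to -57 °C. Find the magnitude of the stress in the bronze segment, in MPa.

If the supports were absent, the total length change would be Σ αᵢΔT Lᵢ = 1.2×10⁻⁶×71×240 + 18.2×10⁻⁶×71×850 + 9.2×10⁻⁶×71×400 = 1.38 mm.
Since the ends are fixed, an axial force P builds up, equal in every segment, with P · Σ Lᵢ/(AᵢEᵢ) = δ_free.
The series flexibility is Σ Lᵢ/(AᵢEᵢ) = 240/(2175×142×10³) + 850/(290×102×10³) + 400/(375×109×10³) = 3.93×10⁻⁵ mm/N.
P = 1.38 / 3.93×10⁻⁵ = 35120 N = 35.12 kN, tensile.
σ_{bronze} = P / A = 35120 / 290 = 121.1 MPa.

σ ≈ 121 MPa (tensile)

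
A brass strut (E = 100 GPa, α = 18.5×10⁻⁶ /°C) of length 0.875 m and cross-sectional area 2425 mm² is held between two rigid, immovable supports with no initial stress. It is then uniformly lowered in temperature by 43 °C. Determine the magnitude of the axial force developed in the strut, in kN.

P ≈ 193 kN (tensile)

With zero net strain, σ = E·αΔT = 100 GPa × 18.5×10⁻⁶ × 43 = 79.55 MPa.
Axial force P = σA = 79.55 × 2425 = 192900 N = 192.9 kN, tensile.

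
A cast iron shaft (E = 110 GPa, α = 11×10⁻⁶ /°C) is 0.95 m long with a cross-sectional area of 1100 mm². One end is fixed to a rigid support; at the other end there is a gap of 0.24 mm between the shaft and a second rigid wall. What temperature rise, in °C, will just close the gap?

ΔT ≈ 23 °C

Contact occurs when the free expansion equals the gap: αΔT L = 0.24 mm.
So ΔT = g/(αL) = 0.24/(11×10⁻⁶ × 950) = 22.97 °C.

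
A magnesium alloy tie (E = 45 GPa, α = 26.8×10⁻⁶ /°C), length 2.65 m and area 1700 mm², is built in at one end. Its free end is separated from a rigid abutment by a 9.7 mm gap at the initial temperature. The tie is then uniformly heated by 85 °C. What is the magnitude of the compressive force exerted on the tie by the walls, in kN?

P ≈ 0 kN

Unrestrained expansion: δ_free = αΔT L = 26.8×10⁻⁶ × 85 × 2650 = 6.037 mm.
This is smaller than the 9.7 mm clearance, so the tie expands freely without reaching the stop — the stress is zero.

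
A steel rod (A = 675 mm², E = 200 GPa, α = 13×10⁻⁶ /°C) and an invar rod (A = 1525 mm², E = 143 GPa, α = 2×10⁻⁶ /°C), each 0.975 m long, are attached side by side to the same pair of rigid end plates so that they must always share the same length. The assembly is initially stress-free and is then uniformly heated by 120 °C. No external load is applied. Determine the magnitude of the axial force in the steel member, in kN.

Both members must finish at the same length. With the larger α, the steel tends to over-expand; the plates restrain it, putting the steel in compression and the invar in tension. With no external load the two internal forces are equal and opposite, magnitude P.
Equating the net (thermal + elastic) strains gives |α₁ − α₂|·ΔT = P·[1/(A₁E₁) + 1/(A₂E₂)].
|α₁ − α₂|·ΔT = 11×10⁻⁶ × 120 = 0.00132.
1/(A₁E₁) + 1/(A₂E₂) = 1/(675×200×10³) + 1/(1525×143×10³) = 1.199×10⁻⁸ N⁻¹.
So P = 0.00132 / 1.199×10⁻⁸ = 110.1 kN.

P ≈ 110 kN (compressive in the steel)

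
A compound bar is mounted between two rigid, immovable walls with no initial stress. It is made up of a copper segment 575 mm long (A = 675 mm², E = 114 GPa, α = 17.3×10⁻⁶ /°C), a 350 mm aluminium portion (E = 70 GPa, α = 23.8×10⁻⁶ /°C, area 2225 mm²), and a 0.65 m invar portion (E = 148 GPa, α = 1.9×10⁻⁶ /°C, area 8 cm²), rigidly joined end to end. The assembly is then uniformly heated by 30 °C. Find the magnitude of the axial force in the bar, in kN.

With the walls removed the bar would change length by δ_free = Σ αᵢΔT Lᵢ = 17.3×10⁻⁶×30×575 + 23.8×10⁻⁶×30×350 + 1.9×10⁻⁶×30×650 = 0.5854 mm.
Since the ends are fixed, an axial force P builds up, equal in every segment, with P · Σ Lᵢ/(AᵢEᵢ) = δ_free.
Σ Lᵢ/(AᵢEᵢ) = 575/(675×114×10³) + 350/(2225×70×10³) + 650/(800×148×10³) = 1.521×10⁻⁵ mm/N.
So P = 0.5854 / 1.521×10⁻⁵ = 38.49 kN, compressive.

P ≈ 38.5 kN (compressive)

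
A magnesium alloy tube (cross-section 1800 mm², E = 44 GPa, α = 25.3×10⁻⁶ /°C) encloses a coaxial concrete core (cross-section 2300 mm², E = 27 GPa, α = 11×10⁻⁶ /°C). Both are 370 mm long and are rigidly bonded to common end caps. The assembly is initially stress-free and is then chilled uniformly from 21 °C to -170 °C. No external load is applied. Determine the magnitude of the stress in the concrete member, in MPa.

Equilibrium of a rigid end plate with no external load gives equal and opposite internal forces ±P in the two members. Since α_{magnesium alloy} > α_{concrete}, cooling drives the magnesium alloy into tension and the concrete into compression.
Compatibility of the two members (thermal + elastic change equal): (α₁ − α₂)ΔT = P·[1/(A₁E₁) + 1/(A₂E₂)].
|α₁ − α₂|·ΔT = 14.3×10⁻⁶ × 191 = 0.002731.
1/(A₁E₁) + 1/(A₂E₂) = 1/(1800×44×10³) + 1/(2300×27×10³) = 2.873×10⁻⁸ N⁻¹.
So P = 0.002731 / 2.873×10⁻⁸ = 95.07 kN.
σ_{concrete} = P/A₂ = 95070/2300 = 41.33 MPa, compressive.

σ ≈ 41.3 MPa (compressive)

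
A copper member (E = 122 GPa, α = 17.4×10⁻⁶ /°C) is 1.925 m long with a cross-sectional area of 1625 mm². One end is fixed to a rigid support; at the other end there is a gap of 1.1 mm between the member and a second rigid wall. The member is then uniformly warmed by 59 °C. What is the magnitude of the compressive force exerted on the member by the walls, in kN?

P ≈ 90.2 kN

If the wall were absent the member would grow by αΔT L = 17.4×10⁻⁶ × 59 × 1925 = 1.976 mm.
This exceeds the 1.1 mm gap, so the wall pushes back. The portion of expansion that must be recovered elastically is δ_free − gap = 1.976 − 1.1 = 0.8762 mm.
Compatibility: PL/(AE) = 0.8762 mm, so σ = P/A = E × (0.8762/1925) = 55.53 MPa.
Force on the wall = σA = 55.53 × 1625 mm² = 90.24 kN.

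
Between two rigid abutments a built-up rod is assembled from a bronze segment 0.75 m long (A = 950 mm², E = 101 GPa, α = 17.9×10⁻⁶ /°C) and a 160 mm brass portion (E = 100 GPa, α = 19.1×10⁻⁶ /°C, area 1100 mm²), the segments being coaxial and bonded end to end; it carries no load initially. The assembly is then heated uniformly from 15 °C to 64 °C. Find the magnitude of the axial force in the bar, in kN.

If the supports were absent, the total length change would be Σ αᵢΔT Lᵢ = 17.9×10⁻⁶×49×750 + 19.1×10⁻⁶×49×160 = 0.8076 mm.
Since the ends are fixed, an axial force P builds up, equal in every segment, with P · Σ Lᵢ/(AᵢEᵢ) = δ_free.
The series flexibility is Σ Lᵢ/(AᵢEᵢ) = 750/(950×101×10³) + 160/(1100×100×10³) = 9.271×10⁻⁶ mm/N.
So P = 0.8076 / 9.271×10⁻⁶ = 87.11 kN, compressive.

P ≈ 87.1 kN (compressive)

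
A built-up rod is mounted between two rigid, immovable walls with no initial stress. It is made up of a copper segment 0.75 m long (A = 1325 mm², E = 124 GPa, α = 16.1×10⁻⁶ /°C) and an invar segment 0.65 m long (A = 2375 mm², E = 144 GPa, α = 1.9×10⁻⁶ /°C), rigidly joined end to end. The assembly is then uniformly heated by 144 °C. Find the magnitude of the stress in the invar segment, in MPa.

If the supports were absent, the total length change would be Σ αᵢΔT Lᵢ = 16.1×10⁻⁶×144×750 + 1.9×10⁻⁶×144×650 = 1.917 mm.
Since the ends are fixed, an axial force P builds up, equal in every segment, with P · Σ Lᵢ/(AᵢEᵢ) = δ_free.
Σ Lᵢ/(AᵢEᵢ) = 750/(1325×124×10³) + 650/(2375×144×10³) = 6.465×10⁻⁶ mm/N.
P = 1.917 / 6.465×10⁻⁶ = 296400 N = 296.4 kN, compressive.
σ_{invar} = P / A = 296400 / 2375 = 124.8 MPa.

σ ≈ 125 MPa (compressive)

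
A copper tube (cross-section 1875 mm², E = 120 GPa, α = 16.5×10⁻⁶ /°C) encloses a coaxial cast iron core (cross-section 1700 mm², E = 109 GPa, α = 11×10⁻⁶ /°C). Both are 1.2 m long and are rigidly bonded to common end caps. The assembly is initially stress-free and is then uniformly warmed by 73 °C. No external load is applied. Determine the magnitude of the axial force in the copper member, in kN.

Equilibrium of a rigid end plate with no external load gives equal and opposite internal forces ±P in the two members. Since α_{copper} > α_{cast iron}, heating drives the copper into compression and the cast iron into tension.
Equating the net (thermal + elastic) strains gives |α₁ − α₂|·ΔT = P·[1/(A₁E₁) + 1/(A₂E₂)].
|α₁ − α₂|·ΔT = 5.5×10⁻⁶ × 73 = 0.0004015.
1/(A₁E₁) + 1/(A₂E₂) = 1/(1875×120×10³) + 1/(1700×109×10³) = 9.841×10⁻⁹ N⁻¹.
P = 0.0004015 / 9.841×10⁻⁹ = 40800 N = 40.8 kN.

P ≈ 40.8 kN (compressive in the copper)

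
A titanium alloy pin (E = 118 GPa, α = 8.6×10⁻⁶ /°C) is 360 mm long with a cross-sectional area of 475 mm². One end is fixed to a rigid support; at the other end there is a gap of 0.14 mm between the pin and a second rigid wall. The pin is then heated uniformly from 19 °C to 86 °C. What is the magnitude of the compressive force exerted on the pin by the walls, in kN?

P ≈ 10.5 kN

Free thermal elongation = αΔT L = 8.6×10⁻⁶ × 67 × 360 = 0.2074 mm.
After closing the 0.14 mm clearance, 0.2074 − 0.14 = 0.06743 mm of expansion remains to be suppressed by the wall.
That suppressed elongation corresponds to σ = E·Δ/L = 118×10³ × 0.06743/360 = 22.1 MPa.
Force on the wall = σA = 22.1 × 475 mm² = 10.5 kN.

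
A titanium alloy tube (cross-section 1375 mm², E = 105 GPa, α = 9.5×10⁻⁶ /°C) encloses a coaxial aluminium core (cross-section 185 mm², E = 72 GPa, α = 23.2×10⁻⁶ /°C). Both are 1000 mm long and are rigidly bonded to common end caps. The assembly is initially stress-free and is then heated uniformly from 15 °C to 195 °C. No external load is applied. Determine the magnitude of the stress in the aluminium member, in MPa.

Both members must finish at the same length. With the larger α, the aluminium tends to over-expand; the plates restrain it, putting the aluminium in compression and the titanium alloy in tension. With no external load the two internal forces are equal and opposite, magnitude P.
Setting the final lengths equal and cancelling L: (α₁ − α₂)ΔT = P/(A₁E₁) + P/(A₂E₂).
|α₁ − α₂|·ΔT = 13.7×10⁻⁶ × 180 = 0.002466.
1/(A₁E₁) + 1/(A₂E₂) = 1/(1375×105×10³) + 1/(185×72×10³) = 8.2×10⁻⁸ N⁻¹.
P = 0.002466 / 8.2×10⁻⁸ = 30070 N = 30.07 kN.
σ_{aluminium} = P/A₂ = 30070/185 = 162.6 MPa, compressive.

σ ≈ 163 MPa (compressive)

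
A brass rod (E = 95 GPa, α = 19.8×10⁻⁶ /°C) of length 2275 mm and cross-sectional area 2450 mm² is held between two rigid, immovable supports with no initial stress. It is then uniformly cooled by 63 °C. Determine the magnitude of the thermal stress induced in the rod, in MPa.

σ ≈ 119 MPa (tensile)

With length fixed, the mechanical strain must cancel the thermal strain αΔT = 19.8×10⁻⁶ × 63 = 1247.4×10⁻⁶.
The stress required to suppress this strain is σ = Eε = 95×10³ × 1247.4×10⁻⁶ = 118.5 MPa, tensile since the rod is trying to contract.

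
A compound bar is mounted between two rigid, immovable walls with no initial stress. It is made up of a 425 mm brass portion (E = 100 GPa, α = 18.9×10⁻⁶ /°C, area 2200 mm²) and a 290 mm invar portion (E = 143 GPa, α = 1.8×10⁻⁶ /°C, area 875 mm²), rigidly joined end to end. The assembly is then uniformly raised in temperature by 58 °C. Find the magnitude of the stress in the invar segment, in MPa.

If the supports were absent, the total length change would be Σ αᵢΔT Lᵢ = 18.9×10⁻⁶×58×425 + 1.8×10⁻⁶×58×290 = 0.4962 mm.
The walls prevent any net length change, so an axial force P (same in every segment) develops. Compatibility: P · Σ Lᵢ/(AᵢEᵢ) = δ_free.
Σ Lᵢ/(AᵢEᵢ) = 425/(2200×100×10³) + 290/(875×143×10³) = 4.25×10⁻⁶ mm/N.
So P = 0.4962 / 4.25×10⁻⁶ = 116.8 kN, compressive.
σ_{invar} = P / A = 116800 / 875 = 133.4 MPa.

σ ≈ 133 MPa (compressive)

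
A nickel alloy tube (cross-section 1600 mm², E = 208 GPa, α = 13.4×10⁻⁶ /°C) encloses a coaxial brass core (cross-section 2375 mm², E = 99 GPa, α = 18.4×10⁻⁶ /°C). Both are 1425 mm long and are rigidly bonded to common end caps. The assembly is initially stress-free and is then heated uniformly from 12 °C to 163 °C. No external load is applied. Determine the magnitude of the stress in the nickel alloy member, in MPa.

σ ≈ 65 MPa (tensile)

Equilibrium of a rigid end plate with no external load gives equal and opposite internal forces ±P in the two members. Since α_{brass} > α_{nickel alloy}, heating drives the brass into compression and the nickel alloy into tension.
Setting the final lengths equal and cancelling L: (α₁ − α₂)ΔT = P/(A₁E₁) + P/(A₂E₂).
|α₁ − α₂|·ΔT = 5×10⁻⁶ × 151 = 0.000755.
1/(A₁E₁) + 1/(A₂E₂) = 1/(1600×208×10³) + 1/(2375×99×10³) = 7.258×10⁻⁹ N⁻¹.
P = 0.000755 / 7.258×10⁻⁹ = 104000 N = 104 kN.
σ_{nickel alloy} = P/A₁ = 104000/1600 = 65.02 MPa, tensile.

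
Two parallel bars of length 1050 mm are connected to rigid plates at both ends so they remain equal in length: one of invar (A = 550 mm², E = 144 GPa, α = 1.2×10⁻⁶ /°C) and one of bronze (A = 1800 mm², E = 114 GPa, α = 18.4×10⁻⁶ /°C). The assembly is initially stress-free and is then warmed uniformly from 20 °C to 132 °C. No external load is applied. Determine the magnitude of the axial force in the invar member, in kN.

Equilibrium of a rigid end plate with no external load gives equal and opposite internal forces ±P in the two members. Since α_{bronze} > α_{invar}, heating drives the bronze into compression and the invar into tension.
Compatibility of the two members (thermal + elastic change equal): (α₁ − α₂)ΔT = P·[1/(A₁E₁) + 1/(A₂E₂)].
|α₁ − α₂|·ΔT = 17.2×10⁻⁶ × 112 = 0.001926.
1/(A₁E₁) + 1/(A₂E₂) = 1/(550×144×10³) + 1/(1800×114×10³) = 1.75×10⁻⁸ N⁻¹.
P = 0.001926 / 1.75×10⁻⁸ = 110100 N = 110.1 kN.

P ≈ 110 kN (tensile in the invar)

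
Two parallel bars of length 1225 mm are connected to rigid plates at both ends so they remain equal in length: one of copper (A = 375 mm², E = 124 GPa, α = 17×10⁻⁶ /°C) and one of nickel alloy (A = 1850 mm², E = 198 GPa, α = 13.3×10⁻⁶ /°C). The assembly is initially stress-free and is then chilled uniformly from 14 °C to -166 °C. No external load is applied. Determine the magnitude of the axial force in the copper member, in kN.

Both members must finish at the same length. With the larger α, the copper tends to over-contract; the plates restrain it, putting the copper in tension and the nickel alloy in compression. With no external load the two internal forces are equal and opposite, magnitude P.
Equating the net (thermal + elastic) strains gives |α₁ − α₂|·ΔT = P·[1/(A₁E₁) + 1/(A₂E₂)].
|α₁ − α₂|·ΔT = 3.7×10⁻⁶ × 180 = 0.000666.
1/(A₁E₁) + 1/(A₂E₂) = 1/(375×124×10³) + 1/(1850×198×10³) = 2.424×10⁻⁸ N⁻¹.
P = 0.000666 / 2.424×10⁻⁸ = 27480 N = 27.48 kN.

P ≈ 27.5 kN (tensile in the copper)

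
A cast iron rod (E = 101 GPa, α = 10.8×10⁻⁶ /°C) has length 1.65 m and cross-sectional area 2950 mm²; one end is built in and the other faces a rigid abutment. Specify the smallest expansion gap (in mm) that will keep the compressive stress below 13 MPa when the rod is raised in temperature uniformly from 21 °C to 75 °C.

With no wall the rod would lengthen by αΔT L = 10.8×10⁻⁶ × 54 × 1650 = 0.9623 mm.
At the allowable stress the elastic shortening the wall may impose is σL/E = 13 × 1650 / (101×10³) = 0.2124 mm.
So the gap has to take up the difference, g_min = δ_free − σL/E = 0.9623 − 0.2124 = 0.7499 mm.

g ≈ 0.75 mm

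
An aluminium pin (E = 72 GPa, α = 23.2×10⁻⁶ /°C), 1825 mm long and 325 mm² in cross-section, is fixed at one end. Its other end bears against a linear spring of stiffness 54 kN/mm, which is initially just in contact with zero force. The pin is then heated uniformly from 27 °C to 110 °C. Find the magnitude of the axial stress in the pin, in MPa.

The unrestrained thermal change is αΔT L = 23.2×10⁻⁶ × 83 × 1825 = 3.514 mm.
Let P be the compressive force at the spring. The pin shortens elastically by PL/(AE) and the spring compresses by P/k; together these equal δ_free.
So P = δ_free / [L/(AE) + 1/k] = 3.514 / [ 1825/(325×72×10³) + 1/(54×10³) ].
P = 3.514 / 9.651×10⁻⁵ = 36410 N.
σ = P/A = 36410/325 = 112 MPa.

σ ≈ 112 MPa (compressive)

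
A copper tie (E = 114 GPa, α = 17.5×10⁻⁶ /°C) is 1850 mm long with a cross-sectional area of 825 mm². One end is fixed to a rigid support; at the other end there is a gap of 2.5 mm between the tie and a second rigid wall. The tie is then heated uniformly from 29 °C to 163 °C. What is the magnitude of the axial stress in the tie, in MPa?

σ ≈ 113 MPa (compressive)

If the wall were absent the tie would grow by αΔT L = 17.5×10⁻⁶ × 134 × 1850 = 4.338 mm.
The gap closes (δ_free > 2.5 mm) and the wall then resists a further 4.338 − 2.5 = 1.838 mm of expansion.
That suppressed elongation corresponds to σ = E·Δ/L = 114×10³ × 1.838/1850 = 113.3 MPa.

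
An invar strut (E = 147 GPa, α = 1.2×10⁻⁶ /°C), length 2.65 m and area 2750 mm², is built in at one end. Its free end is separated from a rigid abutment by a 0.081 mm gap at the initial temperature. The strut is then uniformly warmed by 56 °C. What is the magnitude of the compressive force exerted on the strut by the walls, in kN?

Unrestrained expansion: δ_free = αΔT L = 1.2×10⁻⁶ × 56 × 2650 = 0.1781 mm.
This exceeds the 0.081 mm gap, so the wall pushes back. The portion of expansion that must be recovered elastically is δ_free − gap = 0.1781 − 0.081 = 0.09708 mm.
So σ = E(δ_free − g)/L = 147×10³ × 0.09708/2650 = 5.385 MPa.
Force on the wall = σA = 5.385 × 2750 mm² = 14.81 kN.

P ≈ 14.8 kN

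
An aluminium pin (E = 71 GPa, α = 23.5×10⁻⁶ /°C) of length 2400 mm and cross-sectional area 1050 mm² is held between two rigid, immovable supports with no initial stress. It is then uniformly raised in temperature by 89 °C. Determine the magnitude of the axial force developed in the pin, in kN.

P ≈ 156 kN (compressive)

Full restraint means ε = 0, so the stress is σ = EαΔT = 71×10³ × 23.5×10⁻⁶ × 89 = 148.5 MPa.
Axial force P = σA = 148.5 × 1050 = 155900 N = 155.9 kN, compressive.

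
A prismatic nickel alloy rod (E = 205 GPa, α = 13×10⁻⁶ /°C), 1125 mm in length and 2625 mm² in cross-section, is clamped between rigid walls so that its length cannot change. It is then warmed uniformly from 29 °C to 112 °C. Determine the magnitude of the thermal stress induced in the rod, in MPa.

Because both ends are immovable the net strain is zero, and the suppressed thermal strain is αΔT = 13×10⁻⁶ × 83 = 1079×10⁻⁶.
Hence σ = E·αΔT = 205×10³ × 1079×10⁻⁶ = 221.2 MPa, compressive.

σ ≈ 221 MPa (compressive)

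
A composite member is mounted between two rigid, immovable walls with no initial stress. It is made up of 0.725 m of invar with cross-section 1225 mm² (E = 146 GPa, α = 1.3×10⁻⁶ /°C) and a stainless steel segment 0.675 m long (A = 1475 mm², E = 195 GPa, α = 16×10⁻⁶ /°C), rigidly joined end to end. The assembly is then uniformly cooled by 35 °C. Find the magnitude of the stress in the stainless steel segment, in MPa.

Free thermal contraction of the whole bar: Σ αᵢΔT Lᵢ = 1.3×10⁻⁶×35×725 + 16×10⁻⁶×35×675 = 0.411 mm.
Since the ends are fixed, an axial force P builds up, equal in every segment, with P · Σ Lᵢ/(AᵢEᵢ) = δ_free.
Σ Lᵢ/(AᵢEᵢ) = 725/(1225×146×10³) + 675/(1475×195×10³) = 6.4×10⁻⁶ mm/N.
Hence P = δ_free / Σ(L/AE) = 0.411/6.4×10⁻⁶ = 64.21 kN (tensile).
σ_{stainless steel} = P / A = 64210 / 1475 = 43.53 MPa.

σ ≈ 43.5 MPa (tensile)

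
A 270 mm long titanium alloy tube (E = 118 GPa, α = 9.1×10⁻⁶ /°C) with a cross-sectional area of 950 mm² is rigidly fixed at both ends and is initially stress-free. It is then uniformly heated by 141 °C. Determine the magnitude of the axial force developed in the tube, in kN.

P ≈ 144 kN (compressive)

Full restraint means ε = 0, so the stress is σ = EαΔT = 118×10³ × 9.1×10⁻⁶ × 141 = 151.4 MPa.
Axial force P = σA = 151.4 × 950 = 143800 N = 143.8 kN, compressive.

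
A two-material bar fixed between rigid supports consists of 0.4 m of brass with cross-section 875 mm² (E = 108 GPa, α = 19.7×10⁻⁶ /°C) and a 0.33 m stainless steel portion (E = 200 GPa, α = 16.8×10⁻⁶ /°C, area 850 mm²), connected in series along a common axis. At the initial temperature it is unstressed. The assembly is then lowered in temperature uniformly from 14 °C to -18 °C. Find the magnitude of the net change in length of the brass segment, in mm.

|ΔL| ≈ 0.0423 mm

If the supports were absent, the total length change would be Σ αᵢΔT Lᵢ = 19.7×10⁻⁶×32×400 + 16.8×10⁻⁶×32×330 = 0.4296 mm.
The rigid supports impose zero overall length change; the single axial force P common to all segments must satisfy P Σ Lᵢ/(AᵢEᵢ) = δ_free.
Σ Lᵢ/(AᵢEᵢ) = 400/(875×108×10³) + 330/(850×200×10³) = 6.174×10⁻⁶ mm/N.
Hence P = δ_free / Σ(L/AE) = 0.4296/6.174×10⁻⁶ = 69.58 kN (tensile).
For the brass segment, free thermal change = 19.7×10⁻⁶×32×400 = 0.2522 mm and elastic change from P = 69580×400/(875×108×10³) = 0.2945 mm; these oppose, so the net change is 0.0423 mm (segment lengthens).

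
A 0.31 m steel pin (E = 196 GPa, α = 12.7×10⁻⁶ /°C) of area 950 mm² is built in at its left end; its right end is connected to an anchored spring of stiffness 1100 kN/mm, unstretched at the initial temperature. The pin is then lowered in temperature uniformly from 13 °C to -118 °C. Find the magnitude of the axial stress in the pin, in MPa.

If the spring were absent the pin would shorten by αΔT L = 12.7×10⁻⁶ × 131 × 310 = 0.5157 mm.
With a force P in the spring, the elastic change of the pin is PL/(AE) and that of the spring is P/k; compatibility requires their sum to equal δ_free.
P [ L/(AE) + 1/k ] = δ_free → P [ 310/(950×196×10³) + 1/(1100×10³) ] = 0.5157.
P = 0.5157 / 2.574×10⁻⁶ = 200400 N.
σ = P/A = 200400/950 = 210.9 MPa.

σ ≈ 211 MPa (tensile)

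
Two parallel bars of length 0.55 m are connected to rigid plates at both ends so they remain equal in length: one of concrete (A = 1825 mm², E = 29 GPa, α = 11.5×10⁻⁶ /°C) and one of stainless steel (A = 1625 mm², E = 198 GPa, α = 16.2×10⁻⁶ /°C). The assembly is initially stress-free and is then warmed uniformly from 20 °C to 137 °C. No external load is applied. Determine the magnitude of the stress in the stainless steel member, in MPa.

Both members must finish at the same length. With the larger α, the stainless steel tends to over-expand; the plates restrain it, putting the stainless steel in compression and the concrete in tension. With no external load the two internal forces are equal and opposite, magnitude P.
Compatibility of the two members (thermal + elastic change equal): (α₁ − α₂)ΔT = P·[1/(A₁E₁) + 1/(A₂E₂)].
|α₁ − α₂|·ΔT = 4.7×10⁻⁶ × 117 = 0.0005499.
1/(A₁E₁) + 1/(A₂E₂) = 1/(1825×29×10³) + 1/(1625×198×10³) = 2.2×10⁻⁸ N⁻¹.
P = 0.0005499 / 2.2×10⁻⁸ = 24990 N = 24.99 kN.
σ_{stainless steel} = P/A₂ = 24990/1625 = 15.38 MPa, compressive.

σ ≈ 15.4 MPa (compressive)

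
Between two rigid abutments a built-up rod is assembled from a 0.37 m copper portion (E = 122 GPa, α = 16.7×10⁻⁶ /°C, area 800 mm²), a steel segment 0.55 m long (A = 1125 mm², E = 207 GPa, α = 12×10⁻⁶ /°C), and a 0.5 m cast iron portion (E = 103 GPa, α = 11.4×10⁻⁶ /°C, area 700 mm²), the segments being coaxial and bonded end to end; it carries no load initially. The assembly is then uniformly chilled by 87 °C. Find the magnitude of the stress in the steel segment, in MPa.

With the walls removed the bar would change length by δ_free = Σ αᵢΔT Lᵢ = 16.7×10⁻⁶×87×370 + 12×10⁻⁶×87×550 + 11.4×10⁻⁶×87×500 = 1.608 mm.
The rigid supports impose zero overall length change; the single axial force P common to all segments must satisfy P Σ Lᵢ/(AᵢEᵢ) = δ_free.
Σ Lᵢ/(AᵢEᵢ) = 370/(800×122×10³) + 550/(1125×207×10³) + 500/(700×103×10³) = 1.309×10⁻⁵ mm/N.
Hence P = δ_free / Σ(L/AE) = 1.608/1.309×10⁻⁵ = 122.8 kN (tensile).
σ_{steel} = P / A = 122800 / 1125 = 109.2 MPa.

σ ≈ 109 MPa (tensile)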